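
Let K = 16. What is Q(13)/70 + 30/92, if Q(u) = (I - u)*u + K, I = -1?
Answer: -3293/1610 ≈ -2.0453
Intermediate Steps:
Q(u) = 16 + u*(-1 - u) (Q(u) = (-1 - u)*u + 16 = u*(-1 - u) + 16 = 16 + u*(-1 - u))
Q(13)/70 + 30/92 = (16 - 1*13 - 1*13²)/70 + 30/92 = (16 - 13 - 1*169)*(1/70) + 30*(1/92) = (16 - 13 - 169)*(1/70) + 15/46 = -166*1/70 + 15/46 = -83/35 + 15/46 = -3293/1610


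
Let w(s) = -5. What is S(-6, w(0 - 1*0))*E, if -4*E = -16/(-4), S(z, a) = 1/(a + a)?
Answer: 1/10 ≈ 0.10000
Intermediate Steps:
S(z, a) = 1/(2*a)
E = -1 (E = -(-4)/(-4) = -(-4)*(-1)/4 = -1/4*4 = -1)
S(-6, w(0 - 1*0))*E = ((1/2)/(-5))*(-1) = ((1/2)*(-1/5))*(-1) = -1/10*(-1) = 1/10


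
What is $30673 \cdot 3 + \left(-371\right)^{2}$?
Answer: $229660$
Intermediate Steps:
$30673 \cdot 3 + \left(-371\right)^{2} = 92019 + 137641 = 229660$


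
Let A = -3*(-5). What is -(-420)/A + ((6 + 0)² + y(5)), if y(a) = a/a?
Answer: 65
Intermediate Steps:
A = 15
y(a) = 1
-(-420)/A + ((6 + 0)² + y(5)) = -(-420)/15 + ((6 + 0)² + 1) = -(-420)/15 + (6² + 1) = -20*(-7/5) + (36 + 1) = 28 + 37 = 65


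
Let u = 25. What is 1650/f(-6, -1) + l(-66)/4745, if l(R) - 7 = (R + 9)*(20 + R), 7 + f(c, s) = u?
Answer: 1312762/14235 ≈ 92.221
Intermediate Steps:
f(c, s) = 18 (f(c, s) = -7 + 25 = 18)
l(R) = 7 + (9 + R)*(20 + R) (l(R) = 7 + (R + 9)*(20 + R) = 7 + (9 + R)*(20 + R))
1650/f(-6, -1) + l(-66)/4745 = 1650/18 + (187 + (-66)² + 29*(-66))/4745 = 1650*(1/18) + (187 + 4356 - 1914)*(1/4745) = 275/3 + 2629*(1/4745) = 275/3 + 2629/4745 = 1312762/14235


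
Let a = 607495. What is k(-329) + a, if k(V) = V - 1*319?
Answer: 606847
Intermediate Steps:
k(V) = -319 + V (k(V) = V - 319 = -319 + V)
k(-329) + a = (-319 - 329) + 607495 = -648 + 607495 = 606847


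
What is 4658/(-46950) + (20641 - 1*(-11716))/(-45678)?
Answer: -96218293/119143450 ≈ -0.80758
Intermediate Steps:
4658/(-46950) + (20641 - 1*(-11716))/(-45678) = 4658*(-1/46950) + (20641 + 11716)*(-1/45678) = -2329/23475 + 32357*(-1/45678) = -2329/23475 - 32357/45678 = -96218293/119143450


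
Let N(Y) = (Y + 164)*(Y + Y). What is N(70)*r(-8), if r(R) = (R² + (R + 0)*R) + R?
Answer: 3931200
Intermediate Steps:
r(R) = R + 2*R² (r(R) = (R² + R*R) + R = (R² + R²) + R = 2*R² + R = R + 2*R²)
N(Y) = 2*Y*(164 + Y) (N(Y) = (164 + Y)*(2*Y) = 2*Y*(164 + Y))
N(70)*r(-8) = (2*70*(164 + 70))*(-8*(1 + 2*(-8))) = (2*70*234)*(-8*(1 - 16)) = 32760*(-8*(-15)) = 32760*120 = 3931200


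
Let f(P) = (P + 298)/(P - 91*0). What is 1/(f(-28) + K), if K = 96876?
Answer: 14/1356129 ≈ 1.0324e-5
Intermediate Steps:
f(P) = (298 + P)/P (f(P) = (298 + P)/(P + 0) = (298 + P)/P)
1/(f(-28) + K) = 1/((298 - 28)/(-28) + 96876) = 1/(-1/28*270 + 96876) = 1/(-135/14 + 96876) = 1/(1356129/14) = 14/1356129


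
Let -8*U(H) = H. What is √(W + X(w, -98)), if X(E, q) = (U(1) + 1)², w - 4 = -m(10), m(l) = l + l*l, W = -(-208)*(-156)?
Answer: I*√2076623/8 ≈ 180.13*I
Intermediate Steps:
U(H) = -H/8
W = -32448 (W = -208*156 = -32448)
m(l) = l + l²
w = -106 (w = 4 - 10*(1 + 10) = 4 - 10*11 = 4 - 1*110 = 4 - 110 = -106)
X(E, q) = 49/64 (X(E, q) = (-⅛*1 + 1)² = (-⅛ + 1)² = (7/8)² = 49/64)
√(W + X(w, -98)) = √(-32448 + 49/64) = √(-2076623/64) = I*√2076623/8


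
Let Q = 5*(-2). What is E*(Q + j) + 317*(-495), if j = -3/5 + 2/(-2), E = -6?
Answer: -784227/5 ≈ -1.5685e+5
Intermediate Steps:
j = -8/5 (j = -3*⅕ + 2*(-½) = -⅗ - 1 = -8/5 ≈ -1.6000)
Q = -10
E*(Q + j) + 317*(-495) = -6*(-10 - 8/5) + 317*(-495) = -6*(-58/5) - 156915 = 348/5 - 156915 = -784227/5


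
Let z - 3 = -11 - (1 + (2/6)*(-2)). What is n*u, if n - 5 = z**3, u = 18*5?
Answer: -154900/3 ≈ -51633.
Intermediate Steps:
z = -25/3 (z = 3 + (-11 - (1 + (2/6)*(-2))) = 3 + (-11 - (1 + (2*(1/6))*(-2))) = 3 + (-11 - (1 + (1/3)*(-2))) = 3 + (-11 - (1 - 2/3)) = 3 + (-11 - 1*1/3) = 3 + (-11 - 1/3) = 3 - 34/3 = -25/3 ≈ -8.3333)
u = 90
n = -15490/27 (n = 5 + (-25/3)**3 = 5 - 15625/27 = -15490/27 ≈ -573.70)
n*u = -15490/27*90 = -154900/3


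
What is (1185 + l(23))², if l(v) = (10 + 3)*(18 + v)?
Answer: 2951524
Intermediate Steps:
l(v) = 234 + 13*v (l(v) = 13*(18 + v) = 234 + 13*v)
(1185 + l(23))² = (1185 + (234 + 13*23))² = (1185 + (234 + 299))² = (1185 + 533)² = 1718² = 2951524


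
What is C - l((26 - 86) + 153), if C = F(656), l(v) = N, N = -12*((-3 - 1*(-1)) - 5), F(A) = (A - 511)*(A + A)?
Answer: 190156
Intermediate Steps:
F(A) = 2*A*(-511 + A) (F(A) = (-511 + A)*(2*A) = 2*A*(-511 + A))
N = 84 (N = -12*((-3 + 1) - 5) = -12*(-2 - 5) = -12*(-7) = 84)
l(v) = 84
C = 190240 (C = 2*656*(-511 + 656) = 2*656*145 = 190240)
C - l((26 - 86) + 153) = 190240 - 1*84 = 190240 - 84 = 190156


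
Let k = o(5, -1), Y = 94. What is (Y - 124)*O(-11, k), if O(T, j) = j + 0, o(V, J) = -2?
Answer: 60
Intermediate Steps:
k = -2
O(T, j) = j
(Y - 124)*O(-11, k) = (94 - 124)*(-2) = -30*(-2) = 60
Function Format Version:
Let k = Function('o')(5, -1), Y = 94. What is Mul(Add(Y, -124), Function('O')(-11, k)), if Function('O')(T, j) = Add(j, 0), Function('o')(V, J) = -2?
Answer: 60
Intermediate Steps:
k = -2
Function('O')(T, j) = j
Mul(Add(Y, -124), Function('O')(-11, k)) = Mul(Add(94, -124), -2) = Mul(-30, -2) = 60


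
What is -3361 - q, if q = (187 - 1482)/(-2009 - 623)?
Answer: -1263921/376 ≈ -3361.5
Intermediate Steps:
q = 185/376 (q = -1295/(-2632) = -1295*(-1/2632) = 185/376 ≈ 0.49202)
-3361 - q = -3361 - 1*185/376 = -3361 - 185/376 = -1263921/376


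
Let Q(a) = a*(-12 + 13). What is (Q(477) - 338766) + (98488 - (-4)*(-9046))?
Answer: -275985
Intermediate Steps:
Q(a) = a (Q(a) = a*1 = a)
(Q(477) - 338766) + (98488 - (-4)*(-9046)) = (477 - 338766) + (98488 - (-4)*(-9046)) = -338289 + (98488 - 1*36184) = -338289 + (98488 - 36184) = -338289 + 62304 = -275985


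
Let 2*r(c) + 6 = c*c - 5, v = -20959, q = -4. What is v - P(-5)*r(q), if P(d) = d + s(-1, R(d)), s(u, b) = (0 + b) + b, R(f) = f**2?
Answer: -42143/2 ≈ -21072.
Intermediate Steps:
s(u, b) = 2*b (s(u, b) = b + b = 2*b)
P(d) = d + 2*d**2
r(c) = -11/2 + c**2/2 (r(c) = -3 + (c*c - 5)/2 = -3 + (c**2 - 5)/2 = -3 + (-5 + c**2)/2 = -3 + (-5/2 + c**2/2) = -11/2 + c**2/2)
v - P(-5)*r(q) = -20959 - (-5*(1 + 2*(-5)))*(-11/2 + (1/2)*(-4)**2) = -20959 - (-5*(1 - 10))*(-11/2 + (1/2)*16) = -20959 - (-5*(-9))*(-11/2 + 8) = -20959 - 45*5/2 = -20959 - 1*225/2 = -20959 - 225/2 = -42143/2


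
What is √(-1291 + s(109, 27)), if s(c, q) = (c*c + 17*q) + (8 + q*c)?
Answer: 20*√35 ≈ 118.32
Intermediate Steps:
s(c, q) = 8 + c² + 17*q + c*q (s(c, q) = (c² + 17*q) + (8 + c*q) = 8 + c² + 17*q + c*q)
√(-1291 + s(109, 27)) = √(-1291 + (8 + 109² + 17*27 + 109*27)) = √(-1291 + (8 + 11881 + 459 + 2943)) = √(-1291 + 15291) = √14000 = 20*√35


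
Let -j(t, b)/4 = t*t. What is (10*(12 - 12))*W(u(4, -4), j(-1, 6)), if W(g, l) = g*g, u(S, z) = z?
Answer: 0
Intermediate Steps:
j(t, b) = -4*t² (j(t, b) = -4*t*t = -4*t²)
W(g, l) = g²
(10*(12 - 12))*W(u(4, -4), j(-1, 6)) = (10*(12 - 12))*(-4)² = (10*0)*16 = 0*16 = 0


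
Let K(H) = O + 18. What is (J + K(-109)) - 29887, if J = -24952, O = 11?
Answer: -54810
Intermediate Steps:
K(H) = 29 (K(H) = 11 + 18 = 29)
(J + K(-109)) - 29887 = (-24952 + 29) - 29887 = -24923 - 29887 = -54810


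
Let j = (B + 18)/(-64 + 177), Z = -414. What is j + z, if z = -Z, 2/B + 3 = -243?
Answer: 5756399/13899 ≈ 414.16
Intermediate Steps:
B = -1/123 (B = 2/(-3 - 243) = 2/(-246) = 2*(-1/246) = -1/123 ≈ -0.0081301)
j = 2213/13899 (j = (-1/123 + 18)/(-64 + 177) = (2213/123)/113 = (2213/123)*(1/113) = 2213/13899 ≈ 0.15922)
z = 414 (z = -1*(-414) = 414)
j + z = 2213/13899 + 414 = 5756399/13899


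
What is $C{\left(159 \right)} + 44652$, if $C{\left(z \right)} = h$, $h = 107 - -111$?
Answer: $44870$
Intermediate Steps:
$h = 218$ ($h = 107 + 111 = 218$)
$C{\left(z \right)} = 218$
$C{\left(159 \right)} + 44652 = 218 + 44652 = 44870$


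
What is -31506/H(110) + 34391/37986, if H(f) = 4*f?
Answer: -295413719/4178460 ≈ -70.699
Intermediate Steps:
-31506/H(110) + 34391/37986 = -31506/(4*110) + 34391/37986 = -31506/440 + 34391*(1/37986) = -31506*1/440 + 34391/37986 = -15753/220 + 34391/37986 = -295413719/4178460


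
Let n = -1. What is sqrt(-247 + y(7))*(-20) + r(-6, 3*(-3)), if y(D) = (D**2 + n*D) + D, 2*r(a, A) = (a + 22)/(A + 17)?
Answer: 1 - 60*I*sqrt(22) ≈ 1.0 - 281.42*I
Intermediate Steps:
r(a, A) = (22 + a)/(2*(17 + A)) (r(a, A) = ((a + 22)/(A + 17))/2 = ((22 + a)/(17 + A))/2 = (22 + a)/(2*(17 + A)))
y(D) = D**2 (y(D) = (D**2 - D) + D = D**2)
sqrt(-247 + y(7))*(-20) + r(-6, 3*(-3)) = sqrt(-247 + 7**2)*(-20) + (22 - 6)/(2*(17 + 3*(-3))) = sqrt(-247 + 49)*(-20) + (1/2)*16/(17 - 9) = sqrt(-198)*(-20) + (1/2)*16/8 = (3*I*sqrt(22))*(-20) + (1/2)*(1/8)*16 = -60*I*sqrt(22) + 1 = 1 - 60*I*sqrt(22)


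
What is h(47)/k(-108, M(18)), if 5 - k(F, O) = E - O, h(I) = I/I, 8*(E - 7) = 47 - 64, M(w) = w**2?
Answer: 8/2593 ≈ 0.0030852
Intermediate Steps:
E = 39/8 (E = 7 + (47 - 64)/8 = 7 + (1/8)*(-17) = 7 - 17/8 = 39/8 ≈ 4.8750)
h(I) = 1
k(F, O) = 1/8 + O (k(F, O) = 5 - (39/8 - O) = 5 + (-39/8 + O) = 1/8 + O)
h(47)/k(-108, M(18)) = 1/(1/8 + 18**2) = 1/(1/8 + 324) = 1/(2593/8) = 1*(8/2593) = 8/2593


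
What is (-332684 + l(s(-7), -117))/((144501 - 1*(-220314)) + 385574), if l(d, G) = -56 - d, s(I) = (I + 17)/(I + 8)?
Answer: -332750/750389 ≈ -0.44344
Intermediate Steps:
s(I) = (17 + I)/(8 + I)
(-332684 + l(s(-7), -117))/((144501 - 1*(-220314)) + 385574) = (-332684 + (-56 - (17 - 7)/(8 - 7)))/((144501 - 1*(-220314)) + 385574) = (-332684 + (-56 - 10/1))/((144501 + 220314) + 385574) = (-332684 + (-56 - 10))/(364815 + 385574) = (-332684 + (-56 - 1*10))/750389 = (-332684 + (-56 - 10))*(1/750389) = (-332684 - 66)*(1/750389) = -332750*1/750389 = -332750/750389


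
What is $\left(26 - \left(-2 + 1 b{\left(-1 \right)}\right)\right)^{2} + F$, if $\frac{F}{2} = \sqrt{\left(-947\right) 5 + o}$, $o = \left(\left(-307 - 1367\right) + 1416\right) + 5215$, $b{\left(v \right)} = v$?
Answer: $841 + 2 \sqrt{222} \approx 870.8$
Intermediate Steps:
$o = 4957$ ($o = \left(\left(-307 - 1367\right) + 1416\right) + 5215 = \left(-1674 + 1416\right) + 5215 = -258 + 5215 = 4957$)
$F = 2 \sqrt{222}$ ($F = 2 \sqrt{\left(-947\right) 5 + 4957} = 2 \sqrt{-4735 + 4957} = 2 \sqrt{222} \approx 29.799$)
$\left(26 - \left(-2 + 1 b{\left(-1 \right)}\right)\right)^{2} + F = \left(26 - \left(-2 + 1 \left(-1\right)\right)\right)^{2} + 2 \sqrt{222} = \left(26 - \left(-2 - 1\right)\right)^{2} + 2 \sqrt{222} = \left(26 - -3\right)^{2} + 2 \sqrt{222} = \left(26 + 3\right)^{2} + 2 \sqrt{222} = 29^{2} + 2 \sqrt{222} = 841 + 2 \sqrt{222}$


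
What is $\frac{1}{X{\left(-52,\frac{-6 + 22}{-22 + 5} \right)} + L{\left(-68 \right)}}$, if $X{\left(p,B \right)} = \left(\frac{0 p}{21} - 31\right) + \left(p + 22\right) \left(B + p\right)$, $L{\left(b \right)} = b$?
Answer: $\frac{17}{25317} \approx 0.00067149$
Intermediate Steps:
$X{\left(p,B \right)} = -31 + \left(22 + p\right) \left(B + p\right)$ ($X{\left(p,B \right)} = \left(0 \cdot \frac{1}{21} - 31\right) + \left(22 + p\right) \left(B + p\right) = \left(0 - 31\right) + \left(22 + p\right) \left(B + p\right) = -31 + \left(22 + p\right) \left(B + p\right)$)
$\frac{1}{X{\left(-52,\frac{-6 + 22}{-22 + 5} \right)} + L{\left(-68 \right)}} = \frac{1}{\left(-31 + \left(-52\right)^{2} + 22 \frac{-6 + 22}{-22 + 5} + 22 \left(-52\right) + \frac{-6 + 22}{-22 + 5} \left(-52\right)\right) - 68} = \frac{1}{\left(-31 + 2704 + 22 \frac{16}{-17} - 1144 + \frac{16}{-17} \left(-52\right)\right) - 68} = \frac{1}{\left(-31 + 2704 + 22 \cdot 16 \left(- \frac{1}{17}\right) - 1144 + 16 \left(- \frac{1}{17}\right) \left(-52\right)\right) - 68} = \frac{1}{\left(-31 + 2704 + 22 \left(- \frac{16}{17}\right) - 1144 - - \frac{832}{17}\right) - 68} = \frac{1}{\left(-31 + 2704 - \frac{352}{17} - 1144 + \frac{832}{17}\right) - 68} = \frac{1}{\frac{26473}{17} - 68} = \frac{1}{\frac{25317}{17}} = \frac{17}{25317}$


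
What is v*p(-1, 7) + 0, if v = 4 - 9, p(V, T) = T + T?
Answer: -70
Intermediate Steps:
p(V, T) = 2*T
v = -5
v*p(-1, 7) + 0 = -10*7 + 0 = -5*14 + 0 = -70 + 0 = -70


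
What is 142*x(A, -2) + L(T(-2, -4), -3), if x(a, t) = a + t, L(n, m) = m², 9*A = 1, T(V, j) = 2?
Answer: -2333/9 ≈ -259.22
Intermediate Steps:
A = ⅑ (A = (⅑)*1 = ⅑ ≈ 0.11111)
142*x(A, -2) + L(T(-2, -4), -3) = 142*(⅑ - 2) + (-3)² = 142*(-17/9) + 9 = -2414/9 + 9 = -2333/9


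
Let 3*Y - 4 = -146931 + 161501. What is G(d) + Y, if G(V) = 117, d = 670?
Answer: 4975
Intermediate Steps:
Y = 4858 (Y = 4/3 + (-146931 + 161501)/3 = 4/3 + (⅓)*14570 = 4/3 + 14570/3 = 4858)
G(d) + Y = 117 + 4858 = 4975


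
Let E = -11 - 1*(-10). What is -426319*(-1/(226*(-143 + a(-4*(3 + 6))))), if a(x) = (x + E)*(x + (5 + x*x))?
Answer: -426319/10610248 ≈ -0.040180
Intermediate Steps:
E = -1 (E = -11 + 10 = -1)
a(x) = (-1 + x)*(5 + x + x²) (a(x) = (x - 1)*(x + (5 + x*x)) = (-1 + x)*(x + (5 + x²)) = (-1 + x)*(5 + x + x²))
-426319*(-1/(226*(-143 + a(-4*(3 + 6))))) = -426319*(-1/(226*(-143 + (-5 + (-4*(3 + 6))³ + 4*(-4*(3 + 6)))))) = -426319*(-1/(226*(-143 + (-5 + (-4*9)³ + 4*(-4*9))))) = -426319*(-1/(226*(-143 + (-5 + (-36)³ + 4*(-36))))) = -426319*(-1/(226*(-143 + (-5 - 46656 - 144)))) = -426319*(-1/(226*(-143 - 46805))) = -426319/((-46948*(-226))) = -426319/10610248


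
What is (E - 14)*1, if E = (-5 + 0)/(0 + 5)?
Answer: -15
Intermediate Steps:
E = -1 (E = -5/5 = -5*1/5 = -1)
(E - 14)*1 = (-1 - 14)*1 = -15*1 = -15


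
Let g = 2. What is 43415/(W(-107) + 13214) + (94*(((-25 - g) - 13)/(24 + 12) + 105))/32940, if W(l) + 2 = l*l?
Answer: 1503826619/731100006 ≈ 2.0569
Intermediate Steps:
W(l) = -2 + l² (W(l) = -2 + l*l = -2 + l²)
43415/(W(-107) + 13214) + (94*(((-25 - g) - 13)/(24 + 12) + 105))/32940 = 43415/((-2 + (-107)²) + 13214) + (94*(((-25 - 1*2) - 13)/(24 + 12) + 105))/32940 = 43415/((-2 + 11449) + 13214) + (94*(((-25 - 2) - 13)/36 + 105))*(1/32940) = 43415/(11447 + 13214) + (94*((-27 - 13)*(1/36) + 105))*(1/32940) = 43415/24661 + (94*(-40*1/36 + 105))*(1/32940) = 43415*(1/24661) + (94*(-10/9 + 105))*(1/32940) = 43415/24661 + (94*(935/9))*(1/32940) = 43415/24661 + (87890/9)*(1/32940) = 43415/24661 + 8789/29646 = 1503826619/731100006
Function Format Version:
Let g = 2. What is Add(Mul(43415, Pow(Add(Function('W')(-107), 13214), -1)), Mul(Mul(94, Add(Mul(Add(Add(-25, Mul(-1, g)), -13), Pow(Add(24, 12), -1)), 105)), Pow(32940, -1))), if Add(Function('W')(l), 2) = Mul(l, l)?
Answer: Rational(1503826619, 731100006) ≈ 2.0569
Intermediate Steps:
Function('W')(l) = Add(-2, Pow(l, 2)) (Function('W')(l) = Add(-2, Mul(l, l)) = Add(-2, Pow(l, 2)))
Add(Mul(43415, Pow(Add(Function('W')(-107), 13214), -1)), Mul(Mul(94, Add(Mul(Add(Add(-25, Mul(-1, g)), -13), Pow(Add(24, 12), -1)), 105)), Pow(32940, -1))) = Add(Mul(43415, Pow(Add(Add(-2, Pow(-107, 2)), 13214), -1)), Mul(Mul(94, Add(Mul(Add(Add(-25, Mul(-1, 2)), -13), Pow(Add(24, 12), -1)), 105)), Pow(32940, -1))) = Add(Mul(43415, Pow(Add(Add(-2, 11449), 13214), -1)), Mul(Mul(94, Add(Mul(Add(Add(-25, -2), -13), Pow(36, -1)), 105)), Rational(1, 32940))) = Add(Mul(43415, Pow(Add(11447, 13214), -1)), Mul(Mul(94, Add(Mul(Add(-27, -13), Rational(1, 36)), 105)), Rational(1, 32940))) = Add(Mul(43415, Pow(24661, -1)), Mul(Mul(94, Add(Mul(-40, Rational(1, 36)), 105)), Rational(1, 32940))) = Add(Mul(43415, Rational(1, 24661)), Mul(Mul(94, Add(Rational(-10, 9), 105)), Rational(1, 32940))) = Add(Rational(43415, 24661), Mul(Mul(94, Rational(935, 9)), Rational(1, 32940))) = Add(Rational(43415, 24661), Mul(Rational(87890, 9), Rational(1, 32940))) = Add(Rational(43415, 24661), Rational(8789, 29646)) = Rational(1503826619, 731100006)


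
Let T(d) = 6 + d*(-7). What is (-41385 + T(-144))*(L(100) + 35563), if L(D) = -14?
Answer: -1435148679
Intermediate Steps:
T(d) = 6 - 7*d
(-41385 + T(-144))*(L(100) + 35563) = (-41385 + (6 - 7*(-144)))*(-14 + 35563) = (-41385 + (6 + 1008))*35549 = (-41385 + 1014)*35549 = -40371*35549 = -1435148679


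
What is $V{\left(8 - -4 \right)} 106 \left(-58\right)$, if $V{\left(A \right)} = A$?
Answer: $-73776$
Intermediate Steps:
$V{\left(8 - -4 \right)} 106 \left(-58\right) = \left(8 - -4\right) 106 \left(-58\right) = \left(8 + 4\right) 106 \left(-58\right) = 12 \cdot 106 \left(-58\right) = 1272 \left(-58\right) = -73776$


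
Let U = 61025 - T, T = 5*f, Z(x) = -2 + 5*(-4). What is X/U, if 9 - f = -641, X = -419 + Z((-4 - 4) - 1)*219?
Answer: -5237/57775 ≈ -0.090645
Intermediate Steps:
Z(x) = -22 (Z(x) = -2 - 20 = -22)
X = -5237 (X = -419 - 22*219 = -419 - 4818 = -5237)
f = 650 (f = 9 - 1*(-641) = 9 + 641 = 650)
T = 3250 (T = 5*650 = 3250)
U = 57775 (U = 61025 - 1*3250 = 61025 - 3250 = 57775)
X/U = -5237/57775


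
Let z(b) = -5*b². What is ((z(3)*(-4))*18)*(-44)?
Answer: -142560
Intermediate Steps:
((z(3)*(-4))*18)*(-44) = ((-5*3²*(-4))*18)*(-44) = ((-5*9*(-4))*18)*(-44) = (-45*(-4)*18)*(-44) = (180*18)*(-44) = 3240*(-44) = -142560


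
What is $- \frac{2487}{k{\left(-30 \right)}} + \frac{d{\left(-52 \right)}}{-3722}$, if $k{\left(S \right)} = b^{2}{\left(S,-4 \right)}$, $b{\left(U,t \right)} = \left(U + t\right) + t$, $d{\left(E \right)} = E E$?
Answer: $- \frac{6580595}{2687284} \approx -2.4488$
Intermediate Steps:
$d{\left(E \right)} = E^{2}$
$b{\left(U,t \right)} = U + 2 t$
$k{\left(S \right)} = \left(-8 + S\right)^{2}$ ($k{\left(S \right)} = \left(S + 2 \left(-4\right)\right)^{2} = \left(S - 8\right)^{2} = \left(-8 + S\right)^{2}$)
$- \frac{2487}{k{\left(-30 \right)}} + \frac{d{\left(-52 \right)}}{-3722} = - \frac{2487}{\left(-8 - 30\right)^{2}} + \frac{\left(-52\right)^{2}}{-3722} = - \frac{2487}{\left(-38\right)^{2}} + 2704 \left(- \frac{1}{3722}\right) = - \frac{2487}{1444} - \frac{1352}{1861} = - \frac{6580595}{2687284}$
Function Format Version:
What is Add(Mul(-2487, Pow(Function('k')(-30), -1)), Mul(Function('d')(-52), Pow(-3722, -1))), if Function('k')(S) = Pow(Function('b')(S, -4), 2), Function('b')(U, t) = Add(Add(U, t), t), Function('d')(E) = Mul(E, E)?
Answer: Rational(-6580595, 2687284) ≈ -2.4488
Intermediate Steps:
Function('d')(E) = Pow(E, 2)
Function('b')(U, t) = Add(U, Mul(2, t))
Function('k')(S) = Pow(Add(-8, S), 2) (Function('k')(S) = Pow(Add(S, Mul(2, -4)), 2) = Pow(Add(S, -8), 2) = Pow(Add(-8, S), 2))
Add(Mul(-2487, Pow(Function('k')(-30), -1)), Mul(Function('d')(-52), Pow(-3722, -1))) = Add(Mul(-2487, Pow(Pow(Add(-8, -30), 2), -1)), Mul(Pow(-52, 2), Pow(-3722, -1))) = Add(Mul(-2487, Pow(Pow(-38, 2), -1)), Mul(2704, Rational(-1, 3722))) = Add(Mul(-2487, Pow(1444, -1)), Rational(-1352, 1861)) = Add(Mul(-2487, Rational(1, 1444)), Rational(-1352, 1861)) = Add(Rational(-2487, 1444), Rational(-1352, 1861)) = Rational(-6580595, 2687284)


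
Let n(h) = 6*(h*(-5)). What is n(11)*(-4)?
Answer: 1320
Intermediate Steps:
n(h) = -30*h (n(h) = 6*(-5*h) = -30*h)
n(11)*(-4) = -30*11*(-4) = -330*(-4) = 1320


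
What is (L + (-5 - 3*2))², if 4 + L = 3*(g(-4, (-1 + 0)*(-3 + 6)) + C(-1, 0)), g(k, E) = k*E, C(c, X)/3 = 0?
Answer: 441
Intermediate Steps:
C(c, X) = 0 (C(c, X) = 3*0 = 0)
g(k, E) = E*k
L = 32 (L = -4 + 3*(((-1 + 0)*(-3 + 6))*(-4) + 0) = -4 + 3*(-1*3*(-4) + 0) = -4 + 3*(-3*(-4) + 0) = -4 + 3*(12 + 0) = -4 + 3*12 = -4 + 36 = 32)
(L + (-5 - 3*2))² = (32 + (-5 - 3*2))² = (32 + (-5 - 6))² = (32 - 11)² = 21² = 441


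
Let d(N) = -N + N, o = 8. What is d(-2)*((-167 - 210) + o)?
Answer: 0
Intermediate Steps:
d(N) = 0
d(-2)*((-167 - 210) + o) = 0*((-167 - 210) + 8) = 0*(-377 + 8) = 0*(-369) = 0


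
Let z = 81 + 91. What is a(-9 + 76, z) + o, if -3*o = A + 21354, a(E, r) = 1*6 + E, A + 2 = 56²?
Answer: -24269/3 ≈ -8089.7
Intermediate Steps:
A = 3134 (A = -2 + 56² = -2 + 3136 = 3134)
z = 172
a(E, r) = 6 + E
o = -24488/3 (o = -(3134 + 21354)/3 = -⅓*24488 = -24488/3 ≈ -8162.7)
a(-9 + 76, z) + o = (6 + (-9 + 76)) - 24488/3 = (6 + 67) - 24488/3 = 73 - 24488/3 = -24269/3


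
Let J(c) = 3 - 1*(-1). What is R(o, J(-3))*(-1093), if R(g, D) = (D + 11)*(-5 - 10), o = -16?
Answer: 245925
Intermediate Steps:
J(c) = 4 (J(c) = 3 + 1 = 4)
R(g, D) = -165 - 15*D (R(g, D) = (11 + D)*(-15) = -165 - 15*D)
R(o, J(-3))*(-1093) = (-165 - 15*4)*(-1093) = (-165 - 60)*(-1093) = -225*(-1093) = 245925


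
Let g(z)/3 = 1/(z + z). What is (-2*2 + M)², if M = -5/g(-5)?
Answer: 1444/9 ≈ 160.44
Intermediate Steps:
g(z) = 3/(2*z) (g(z) = 3/(z + z) = 3/((2*z)) = 3*(1/(2*z)) = 3/(2*z))
M = 50/3 (M = -5/((3/2)/(-5)) = -5/((3/2)*(-⅕)) = -5/(-3/10) = -5*(-10/3) = 50/3 ≈ 16.667)
(-2*2 + M)² = (-2*2 + 50/3)² = (-4 + 50/3)² = (38/3)² = 1444/9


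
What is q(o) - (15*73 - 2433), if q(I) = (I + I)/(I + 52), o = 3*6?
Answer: 46848/35 ≈ 1338.5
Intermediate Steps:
o = 18
q(I) = 2*I/(52 + I) (q(I) = (2*I)/(52 + I) = 2*I/(52 + I))
q(o) - (15*73 - 2433) = 2*18/(52 + 18) - (15*73 - 2433) = 2*18/70 - (1095 - 2433) = 2*18*(1/70) - 1*(-1338) = 18/35 + 1338 = 46848/35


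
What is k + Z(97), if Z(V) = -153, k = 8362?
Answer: 8209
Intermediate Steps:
k + Z(97) = 8362 - 153 = 8209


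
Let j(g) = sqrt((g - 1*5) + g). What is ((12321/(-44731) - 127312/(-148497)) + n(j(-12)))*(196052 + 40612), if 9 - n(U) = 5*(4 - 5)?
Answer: 7641015303241704/2214139769 ≈ 3.4510e+6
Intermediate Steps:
j(g) = sqrt(-5 + 2*g) (j(g) = sqrt((g - 5) + g) = sqrt((-5 + g) + g) = sqrt(-5 + 2*g))
n(U) = 14 (n(U) = 9 - 5*(4 - 5) = 9 - 5*(-1) = 9 - 1*(-5) = 9 + 5 = 14)
((12321/(-44731) - 127312/(-148497)) + n(j(-12)))*(196052 + 40612) = ((12321/(-44731) - 127312/(-148497)) + 14)*(196052 + 40612) = ((12321*(-1/44731) - 127312*(-1/148497)) + 14)*236664 = ((-12321/44731 + 127312/148497) + 14)*236664 = (3865161535/6642419307 + 14)*236664 = (96859031833/6642419307)*236664 = 7641015303241704/2214139769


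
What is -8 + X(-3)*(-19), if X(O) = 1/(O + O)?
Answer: -29/6 ≈ -4.8333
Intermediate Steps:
X(O) = 1/(2*O)
-8 + X(-3)*(-19) = -8 + ((½)/(-3))*(-19) = -8 + ((½)*(-⅓))*(-19) = -8 - ⅙*(-19) = -8 + 19/6 = -29/6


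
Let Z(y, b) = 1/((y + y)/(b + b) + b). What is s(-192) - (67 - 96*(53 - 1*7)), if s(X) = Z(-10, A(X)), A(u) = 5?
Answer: 13048/3 ≈ 4349.3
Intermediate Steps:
Z(y, b) = 1/(b + y/b) (Z(y, b) = 1/((2*y)/((2*b)) + b) = 1/((2*y)*(1/(2*b)) + b) = 1/(y/b + b) = 1/(b + y/b))
s(X) = ⅓ (s(X) = 5/(-10 + 5²) = 5/(-10 + 25) = 5/15 = 5*(1/15) = ⅓)
s(-192) - (67 - 96*(53 - 1*7)) = ⅓ - (67 - 96*(53 - 1*7)) = ⅓ - (67 - 96*(53 - 7)) = ⅓ - (67 - 96*46) = ⅓ - (67 - 4416) = ⅓ - 1*(-4349) = ⅓ + 4349 = 13048/3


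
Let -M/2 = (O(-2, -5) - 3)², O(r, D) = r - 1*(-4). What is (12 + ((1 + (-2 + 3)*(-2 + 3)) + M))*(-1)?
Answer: -12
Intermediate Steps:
O(r, D) = 4 + r (O(r, D) = r + 4 = 4 + r)
M = -2 (M = -2*((4 - 2) - 3)² = -2*(2 - 3)² = -2*(-1)² = -2*1 = -2)
(12 + ((1 + (-2 + 3)*(-2 + 3)) + M))*(-1) = (12 + ((1 + (-2 + 3)*(-2 + 3)) - 2))*(-1) = (12 + ((1 + 1*1) - 2))*(-1) = (12 + ((1 + 1) - 2))*(-1) = (12 + (2 - 2))*(-1) = (12 + 0)*(-1) = 12*(-1) = -12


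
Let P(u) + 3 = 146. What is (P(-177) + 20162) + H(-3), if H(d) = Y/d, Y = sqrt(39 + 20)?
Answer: 20305 - sqrt(59)/3 ≈ 20302.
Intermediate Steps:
Y = sqrt(59) ≈ 7.6811
P(u) = 143 (P(u) = -3 + 146 = 143)
H(d) = sqrt(59)/d
(P(-177) + 20162) + H(-3) = (143 + 20162) + sqrt(59)/(-3) = 20305 + sqrt(59)*(-1/3) = 20305 - sqrt(59)/3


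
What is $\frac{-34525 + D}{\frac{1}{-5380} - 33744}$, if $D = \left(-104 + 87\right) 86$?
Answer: $\frac{193610060}{181542721} \approx 1.0665$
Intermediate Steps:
$D = -1462$ ($D = \left(-17\right) 86 = -1462$)
$\frac{-34525 + D}{\frac{1}{-5380} - 33744} = \frac{-34525 - 1462}{\frac{1}{-5380} - 33744} = - \frac{35987}{- \frac{1}{5380} - 33744} = - \frac{35987}{- \frac{181542721}{5380}} = \left(-35987\right) \left(- \frac{5380}{181542721}\right) = \frac{193610060}{181542721}$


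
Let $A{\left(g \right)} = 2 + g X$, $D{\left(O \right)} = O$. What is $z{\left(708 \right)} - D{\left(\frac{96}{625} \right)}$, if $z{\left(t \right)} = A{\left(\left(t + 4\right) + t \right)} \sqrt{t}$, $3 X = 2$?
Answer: $- \frac{96}{625} + \frac{5692 \sqrt{177}}{3} \approx 25242.0$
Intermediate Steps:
$X = \frac{2}{3}$ ($X = \frac{1}{3} \cdot 2 = \frac{2}{3} \approx 0.66667$)
$A{\left(g \right)} = 2 + \frac{2 g}{3}$ ($A{\left(g \right)} = 2 + g \frac{2}{3} = 2 + \frac{2 g}{3}$)
$z{\left(t \right)} = \sqrt{t} \left(\frac{14}{3} + \frac{4 t}{3}\right)$ ($z{\left(t \right)} = \left(2 + \frac{2 \left(\left(t + 4\right) + t\right)}{3}\right) \sqrt{t} = \left(2 + \frac{2 \left(\left(4 + t\right) + t\right)}{3}\right) \sqrt{t} = \left(2 + \frac{2 \left(4 + 2 t\right)}{3}\right) \sqrt{t} = \left(2 + \left(\frac{8}{3} + \frac{4 t}{3}\right)\right) \sqrt{t} = \left(\frac{14}{3} + \frac{4 t}{3}\right) \sqrt{t} = \sqrt{t} \left(\frac{14}{3} + \frac{4 t}{3}\right)$)
$z{\left(708 \right)} - D{\left(\frac{96}{625} \right)} = \frac{2 \sqrt{708} \left(7 + 2 \cdot 708\right)}{3} - \frac{96}{625} = \frac{2 \cdot 2 \sqrt{177} \left(7 + 1416\right)}{3} - 96 \cdot \frac{1}{625} = \frac{2}{3} \cdot 2 \sqrt{177} \cdot 1423 - \frac{96}{625} = \frac{5692 \sqrt{177}}{3} - \frac{96}{625} = - \frac{96}{625} + \frac{5692 \sqrt{177}}{3}$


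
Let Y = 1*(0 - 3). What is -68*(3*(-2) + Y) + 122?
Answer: 734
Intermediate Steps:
Y = -3 (Y = 1*(-3) = -3)
-68*(3*(-2) + Y) + 122 = -68*(3*(-2) - 3) + 122 = -68*(-6 - 3) + 122 = -68*(-9) + 122 = 612 + 122 = 734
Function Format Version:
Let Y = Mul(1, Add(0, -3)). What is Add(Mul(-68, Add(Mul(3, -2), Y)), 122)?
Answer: 734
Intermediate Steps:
Y = -3 (Y = Mul(1, -3) = -3)
Add(Mul(-68, Add(Mul(3, -2), Y)), 122) = Add(Mul(-68, Add(Mul(3, -2), -3)), 122) = Add(Mul(-68, Add(-6, -3)), 122) = Add(Mul(-68, -9), 122) = Add(612, 122) = 734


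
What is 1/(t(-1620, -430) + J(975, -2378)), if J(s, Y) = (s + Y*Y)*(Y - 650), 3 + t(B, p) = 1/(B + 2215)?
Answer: -595/10189934927724 ≈ -5.8391e-11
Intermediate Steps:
t(B, p) = -3 + 1/(2215 + B) (t(B, p) = -3 + 1/(B + 2215) = -3 + 1/(2215 + B))
J(s, Y) = (-650 + Y)*(s + Y**2) (J(s, Y) = (s + Y**2)*(-650 + Y) = (-650 + Y)*(s + Y**2))
1/(t(-1620, -430) + J(975, -2378)) = 1/((-6644 - 3*(-1620))/(2215 - 1620) + ((-2378)**3 - 650*975 - 650*(-2378)**2 - 2378*975)) = 1/((-6644 + 4860)/595 + (-13447314152 - 633750 - 650*5654884 - 2318550)) = 1/((1/595)*(-1784) + (-13447314152 - 633750 - 3675674600 - 2318550)) = 1/(-1784/595 - 17125941052) = 1/(-10189934927724/595) = -595/10189934927724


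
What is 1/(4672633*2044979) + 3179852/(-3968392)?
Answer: -7596218354820763743/9479929301592595286 ≈ -0.80129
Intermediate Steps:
1/(4672633*2044979) + 3179852/(-3968392) = (1/4672633)*(1/2044979) + 3179852*(-1/3968392) = 1/9555436359707 - 794963/992098 = -7596218354820763743/9479929301592595286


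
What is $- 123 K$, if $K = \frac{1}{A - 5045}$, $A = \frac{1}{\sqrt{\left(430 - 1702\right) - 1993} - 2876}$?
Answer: $\frac{5134704706683}{210606398616866} - \frac{123 i \sqrt{3265}}{210606398616866} \approx 0.024381 - 3.3371 \cdot 10^{-11} i$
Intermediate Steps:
$A = \frac{1}{-2876 + i \sqrt{3265}}$ ($A = \frac{1}{\sqrt{\left(430 - 1702\right) - 1993} - 2876} = \frac{1}{\sqrt{-1272 - 1993} - 2876} = \frac{1}{\sqrt{-3265} - 2876} = \frac{1}{i \sqrt{3265} - 2876} = \frac{1}{-2876 + i \sqrt{3265}} \approx -0.00034757 - 6.905 \cdot 10^{-6} i$)
$K = \frac{1}{- \frac{41745566721}{8274641} - \frac{i \sqrt{3265}}{8274641}}$ ($K = \frac{1}{\left(- \frac{2876}{8274641} - \frac{i \sqrt{3265}}{8274641}\right) - 5045} = \frac{1}{- \frac{41745566721}{8274641} - \frac{i \sqrt{3265}}{8274641}} \approx -0.00019822 + 2.0 \cdot 10^{-13} i$)
$- 123 K = - 123 \left(- \frac{41745566721}{210606398616866} + \frac{i \sqrt{3265}}{210606398616866}\right) = \frac{5134704706683}{210606398616866} - \frac{123 i \sqrt{3265}}{210606398616866}$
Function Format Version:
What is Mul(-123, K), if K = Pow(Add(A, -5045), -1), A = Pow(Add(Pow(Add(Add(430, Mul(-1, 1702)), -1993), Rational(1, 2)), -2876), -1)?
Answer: Add(Rational(5134704706683, 210606398616866), Mul(Rational(-123, 210606398616866), I, Pow(3265, Rational(1, 2)))) ≈ Add(0.024381, Mul(-3.3371e-11, I))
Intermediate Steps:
A = Pow(Add(-2876, Mul(I, Pow(3265, Rational(1, 2)))), -1) (A = Pow(Add(Pow(Add(Add(430, -1702), -1993), Rational(1, 2)), -2876), -1) = Pow(Add(Pow(Add(-1272, -1993), Rational(1, 2)), -2876), -1) = Pow(Add(Pow(-3265, Rational(1, 2)), -2876), -1) = Pow(Add(Mul(I, Pow(3265, Rational(1, 2))), -2876), -1) = Pow(Add(-2876, Mul(I, Pow(3265, Rational(1, 2)))), -1) ≈ Add(-0.00034757, Mul(-6.905e-6, I)))
K = Pow(Add(Rational(-41745566721, 8274641), Mul(Rational(-1, 8274641), I, Pow(3265, Rational(1, 2)))), -1) (K = Pow(Add(Add(Rational(-2876, 8274641), Mul(Rational(-1, 8274641), I, Pow(3265, Rational(1, 2)))), -5045), -1) = Pow(Add(Rational(-41745566721, 8274641), Mul(Rational(-1, 8274641), I, Pow(3265, Rational(1, 2)))), -1) ≈ Add(-0.00019822, Mul(0.e-13, I)))
Mul(-123, K) = Mul(-123, Add(Rational(-41745566721, 210606398616866), Mul(Rational(1, 210606398616866), I, Pow(3265, Rational(1, 2))))) = Add(Rational(5134704706683, 210606398616866), Mul(Rational(-123, 210606398616866), I, Pow(3265, Rational(1, 2))))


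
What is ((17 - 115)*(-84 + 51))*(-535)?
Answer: -1730190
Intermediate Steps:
((17 - 115)*(-84 + 51))*(-535) = -98*(-33)*(-535) = 3234*(-535) = -1730190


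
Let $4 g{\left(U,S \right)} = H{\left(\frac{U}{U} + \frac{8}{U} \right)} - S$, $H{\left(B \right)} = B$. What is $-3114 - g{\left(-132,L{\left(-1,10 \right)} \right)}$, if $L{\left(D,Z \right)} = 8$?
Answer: $- \frac{410815}{132} \approx -3112.2$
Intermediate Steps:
$g{\left(U,S \right)} = \frac{1}{4} + \frac{2}{U} - \frac{S}{4}$ ($g{\left(U,S \right)} = \frac{\left(\frac{U}{U} + \frac{8}{U}\right) - S}{4} = \frac{\left(1 + \frac{8}{U}\right) - S}{4} = \frac{1 - S + \frac{8}{U}}{4} = \frac{1}{4} + \frac{2}{U} - \frac{S}{4}$)
$-3114 - g{\left(-132,L{\left(-1,10 \right)} \right)} = -3114 - \frac{8 - 132 - 8 \left(-132\right)}{4 \left(-132\right)} = -3114 - \frac{1}{4} \left(- \frac{1}{132}\right) \left(8 - 132 + 1056\right) = -3114 - \frac{1}{4} \left(- \frac{1}{132}\right) 932 = -3114 - - \frac{233}{132} = -3114 + \frac{233}{132} = - \frac{410815}{132}$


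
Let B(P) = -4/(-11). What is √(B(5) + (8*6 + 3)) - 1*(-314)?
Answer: 314 + √6215/11 ≈ 321.17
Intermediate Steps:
B(P) = 4/11 (B(P) = -4*(-1/11) = 4/11)
√(B(5) + (8*6 + 3)) - 1*(-314) = √(4/11 + (8*6 + 3)) - 1*(-314) = √(4/11 + (48 + 3)) + 314 = √(4/11 + 51) + 314 = √(565/11) + 314 = √6215/11 + 314 = 314 + √6215/11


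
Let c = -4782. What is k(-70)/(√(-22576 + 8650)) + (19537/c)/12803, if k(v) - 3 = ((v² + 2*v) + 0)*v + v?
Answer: -2791/8746278 + 10099*I*√13926/422 ≈ -0.00031911 + 2824.1*I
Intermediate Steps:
k(v) = 3 + v + v*(v² + 2*v) (k(v) = 3 + (((v² + 2*v) + 0)*v + v) = 3 + ((v² + 2*v)*v + v) = 3 + (v*(v² + 2*v) + v) = 3 + (v + v*(v² + 2*v)) = 3 + v + v*(v² + 2*v))
k(-70)/(√(-22576 + 8650)) + (19537/c)/12803 = (3 - 70 + (-70)³ + 2*(-70)²)/(√(-22576 + 8650)) + (19537/(-4782))/12803 = (3 - 70 - 343000 + 2*4900)/(√(-13926)) + (19537*(-1/4782))*(1/12803) = (3 - 70 - 343000 + 9800)/((I*√13926)) - 19537/4782*1/12803 = -(-10099)*I*√13926/422 - 2791/8746278 = 10099*I*√13926/422 - 2791/8746278 = -2791/8746278 + 10099*I*√13926/422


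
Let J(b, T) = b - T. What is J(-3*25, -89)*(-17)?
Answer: -238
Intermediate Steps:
J(-3*25, -89)*(-17) = (-3*25 - 1*(-89))*(-17) = (-75 + 89)*(-17) = 14*(-17) = -238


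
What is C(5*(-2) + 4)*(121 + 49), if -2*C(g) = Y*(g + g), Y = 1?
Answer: 1020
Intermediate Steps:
C(g) = -g (C(g) = -(g + g)/2 = -2*g/2 = -g)
C(5*(-2) + 4)*(121 + 49) = (-(5*(-2) + 4))*(121 + 49) = -(-10 + 4)*170 = -1*(-6)*170 = 6*170 = 1020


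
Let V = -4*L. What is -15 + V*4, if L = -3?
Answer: 33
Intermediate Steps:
V = 12 (V = -4*(-3) = 12)
-15 + V*4 = -15 + 12*4 = -15 + 48 = 33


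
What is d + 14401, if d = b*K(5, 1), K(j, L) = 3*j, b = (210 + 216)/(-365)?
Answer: 1049995/73 ≈ 14384.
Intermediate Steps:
b = -426/365 (b = 426*(-1/365) = -426/365 ≈ -1.1671)
d = -1278/73 (d = -1278*5/365 = -426/365*15 = -1278/73 ≈ -17.507)
d + 14401 = -1278/73 + 14401 = 1049995/73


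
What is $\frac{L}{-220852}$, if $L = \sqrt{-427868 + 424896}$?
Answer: $- \frac{i \sqrt{743}}{110426} \approx - 0.00024684 i$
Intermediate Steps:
$L = 2 i \sqrt{743}$ ($L = \sqrt{-2972} = 2 i \sqrt{743} \approx 54.516 i$)
$\frac{L}{-220852} = \frac{2 i \sqrt{743}}{-220852} = 2 i \sqrt{743} \left(- \frac{1}{220852}\right) = - \frac{i \sqrt{743}}{110426}$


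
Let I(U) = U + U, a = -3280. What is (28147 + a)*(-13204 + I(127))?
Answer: -322027650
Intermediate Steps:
I(U) = 2*U
(28147 + a)*(-13204 + I(127)) = (28147 - 3280)*(-13204 + 2*127) = 24867*(-13204 + 254) = 24867*(-12950) = -322027650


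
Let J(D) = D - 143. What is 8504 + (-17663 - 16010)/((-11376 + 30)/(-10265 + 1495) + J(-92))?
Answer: 8862572313/1024802 ≈ 8648.1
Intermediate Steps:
J(D) = -143 + D
8504 + (-17663 - 16010)/((-11376 + 30)/(-10265 + 1495) + J(-92)) = 8504 + (-17663 - 16010)/((-11376 + 30)/(-10265 + 1495) + (-143 - 92)) = 8504 - 33673/(-11346/(-8770) - 235) = 8504 - 33673/(-11346*(-1/8770) - 235) = 8504 - 33673/(5673/4385 - 235) = 8504 - 33673/(-1024802/4385) = 8504 - 33673*(-4385/1024802) = 8504 + 147656105/1024802 = 8862572313/1024802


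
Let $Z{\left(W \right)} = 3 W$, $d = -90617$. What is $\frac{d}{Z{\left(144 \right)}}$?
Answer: $- \frac{90617}{432} \approx -209.76$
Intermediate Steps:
$\frac{d}{Z{\left(144 \right)}} = - \frac{90617}{3 \cdot 144} = - \frac{90617}{432}$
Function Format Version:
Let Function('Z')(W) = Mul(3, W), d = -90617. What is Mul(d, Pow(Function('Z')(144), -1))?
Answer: Rational(-90617, 432) ≈ -209.76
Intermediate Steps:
Mul(d, Pow(Function('Z')(144), -1)) = Mul(-90617, Pow(Mul(3, 144), -1)) = Mul(-90617, Pow(432, -1)) = Mul(-90617, Rational(1, 432)) = Rational(-90617, 432)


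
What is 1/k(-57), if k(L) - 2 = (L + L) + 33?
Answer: -1/79 ≈ -0.012658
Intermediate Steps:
k(L) = 35 + 2*L (k(L) = 2 + ((L + L) + 33) = 2 + (2*L + 33) = 2 + (33 + 2*L) = 35 + 2*L)
1/k(-57) = 1/(35 + 2*(-57)) = 1/(35 - 114) = 1/(-79) = -1/79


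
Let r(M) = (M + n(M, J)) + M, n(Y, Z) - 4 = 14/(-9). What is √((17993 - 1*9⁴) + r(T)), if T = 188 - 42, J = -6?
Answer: √105538/3 ≈ 108.29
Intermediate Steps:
n(Y, Z) = 22/9 (n(Y, Z) = 4 + 14/(-9) = 4 + 14*(-⅑) = 4 - 14/9 = 22/9)
T = 146
r(M) = 22/9 + 2*M (r(M) = (M + 22/9) + M = (22/9 + M) + M = 22/9 + 2*M)
√((17993 - 1*9⁴) + r(T)) = √((17993 - 1*9⁴) + (22/9 + 2*146)) = √((17993 - 1*6561) + (22/9 + 292)) = √((17993 - 6561) + 2650/9) = √(11432 + 2650/9) = √(105538/9) = √105538/3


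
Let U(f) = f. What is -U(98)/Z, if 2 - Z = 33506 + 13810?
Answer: 49/23657 ≈ 0.0020713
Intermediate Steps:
Z = -47314 (Z = 2 - (33506 + 13810) = 2 - 1*47316 = 2 - 47316 = -47314)
-U(98)/Z = -98/(-47314) = -98*(-1)/47314 = -1*(-49/23657) = 49/23657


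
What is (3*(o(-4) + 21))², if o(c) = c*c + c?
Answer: 9801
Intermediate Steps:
o(c) = c + c² (o(c) = c² + c = c + c²)
(3*(o(-4) + 21))² = (3*(-4*(1 - 4) + 21))² = (3*(-4*(-3) + 21))² = (3*(12 + 21))² = (3*33)² = 99² = 9801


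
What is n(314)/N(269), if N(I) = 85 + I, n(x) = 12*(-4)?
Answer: -8/59 ≈ -0.13559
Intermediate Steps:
n(x) = -48
n(314)/N(269) = -48/(85 + 269) = -48/354 = -48*1/354 = -8/59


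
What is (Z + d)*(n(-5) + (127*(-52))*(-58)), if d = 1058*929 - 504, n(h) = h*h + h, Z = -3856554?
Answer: -1100958865152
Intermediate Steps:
n(h) = h + h² (n(h) = h² + h = h + h²)
d = 982378 (d = 982882 - 504 = 982378)
(Z + d)*(n(-5) + (127*(-52))*(-58)) = (-3856554 + 982378)*(-5*(1 - 5) + (127*(-52))*(-58)) = -2874176*(-5*(-4) - 6604*(-58)) = -2874176*(20 + 383032) = -2874176*383052 = -1100958865152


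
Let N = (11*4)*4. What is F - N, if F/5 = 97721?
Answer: 488429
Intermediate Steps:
F = 488605 (F = 5*97721 = 488605)
N = 176 (N = 44*4 = 176)
F - N = 488605 - 1*176 = 488605 - 176 = 488429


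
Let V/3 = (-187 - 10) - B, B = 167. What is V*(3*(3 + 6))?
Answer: -29484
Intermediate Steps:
V = -1092 (V = 3*((-187 - 10) - 1*167) = 3*(-197 - 167) = 3*(-364) = -1092)
V*(3*(3 + 6)) = -3276*(3 + 6) = -3276*9 = -1092*27 = -29484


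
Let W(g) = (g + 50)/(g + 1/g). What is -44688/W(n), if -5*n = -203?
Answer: -87745952/4379 ≈ -20038.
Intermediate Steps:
n = 203/5 (n = -⅕*(-203) = 203/5 ≈ 40.600)
W(g) = (50 + g)/(g + 1/g)
-44688/W(n) = -44688*5*(1 + (203/5)²)/(203*(50 + 203/5)) = -44688/((203/5)*(453/5)/(1 + 41209/25)) = -44688/((203/5)*(453/5)/(41234/25)) = -44688/((203/5)*(25/41234)*(453/5)) = -44688/91959/41234 = -44688*41234/91959 = -87745952/4379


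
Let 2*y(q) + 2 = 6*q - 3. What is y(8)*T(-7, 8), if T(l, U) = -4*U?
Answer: -688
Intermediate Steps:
y(q) = -5/2 + 3*q (y(q) = -1 + (6*q - 3)/2 = -1 + (-3 + 6*q)/2 = -1 + (-3/2 + 3*q) = -5/2 + 3*q)
y(8)*T(-7, 8) = (-5/2 + 3*8)*(-4*8) = (-5/2 + 24)*(-32) = (43/2)*(-32) = -688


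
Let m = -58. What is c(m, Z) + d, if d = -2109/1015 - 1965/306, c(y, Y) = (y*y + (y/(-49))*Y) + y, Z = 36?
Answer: 2420613179/724710 ≈ 3340.1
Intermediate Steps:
c(y, Y) = y + y² - Y*y/49 (c(y, Y) = (y² + (y*(-1/49))*Y) + y = (y² + (-y/49)*Y) + y = (y² - Y*y/49) + y = y + y² - Y*y/49)
d = -879943/103530 (d = -2109*1/1015 - 1965*1/306 = -2109/1015 - 655/102 = -879943/103530 ≈ -8.4994)
c(m, Z) + d = (1/49)*(-58)*(49 - 1*36 + 49*(-58)) - 879943/103530 = (1/49)*(-58)*(49 - 36 - 2842) - 879943/103530 = (1/49)*(-58)*(-2829) - 879943/103530 = 164082/49 - 879943/103530 = 2420613179/724710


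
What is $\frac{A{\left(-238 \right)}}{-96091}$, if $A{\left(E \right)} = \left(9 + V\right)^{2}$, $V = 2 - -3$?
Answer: $- \frac{196}{96091} \approx -0.0020397$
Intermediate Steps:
$V = 5$ ($V = 2 + 3 = 5$)
$A{\left(E \right)} = 196$ ($A{\left(E \right)} = \left(9 + 5\right)^{2} = 14^{2} = 196$)
$\frac{A{\left(-238 \right)}}{-96091} = \frac{196}{-96091} = 196 \left(- \frac{1}{96091}\right) = - \frac{196}{96091}$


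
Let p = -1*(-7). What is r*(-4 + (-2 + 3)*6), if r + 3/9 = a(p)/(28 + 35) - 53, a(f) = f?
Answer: -958/9 ≈ -106.44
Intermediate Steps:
p = 7
r = -479/9 (r = -1/3 + (7/(28 + 35) - 53) = -1/3 + (7/63 - 53) = -1/3 + (7*(1/63) - 53) = -1/3 + (1/9 - 53) = -1/3 - 476/9 = -479/9 ≈ -53.222)
r*(-4 + (-2 + 3)*6) = -479*(-4 + (-2 + 3)*6)/9 = -479*(-4 + 1*6)/9 = -479*(-4 + 6)/9 = -479/9*2 = -958/9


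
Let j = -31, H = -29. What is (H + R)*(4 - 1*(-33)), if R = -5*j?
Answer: 4662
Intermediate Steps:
R = 155 (R = -5*(-31) = 155)
(H + R)*(4 - 1*(-33)) = (-29 + 155)*(4 - 1*(-33)) = 126*(4 + 33) = 126*37 = 4662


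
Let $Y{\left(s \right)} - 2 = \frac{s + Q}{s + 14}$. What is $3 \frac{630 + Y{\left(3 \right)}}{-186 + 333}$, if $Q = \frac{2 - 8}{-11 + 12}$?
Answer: $\frac{10741}{833} \approx 12.894$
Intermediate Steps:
$Q = -6$ ($Q = \frac{2 - 8}{1} = \left(-6\right) 1 = -6$)
$Y{\left(s \right)} = 2 + \frac{-6 + s}{14 + s}$ ($Y{\left(s \right)} = 2 + \frac{s - 6}{s + 14} = 2 + \frac{-6 + s}{14 + s}$)
$3 \frac{630 + Y{\left(3 \right)}}{-186 + 333} = 3 \frac{630 + \frac{22 + 3 \cdot 3}{14 + 3}}{-186 + 333} = 3 \frac{630 + \frac{22 + 9}{17}}{147} = 3 \left(630 + \frac{1}{17} \cdot 31\right) \frac{1}{147} = 3 \left(630 + \frac{31}{17}\right) \frac{1}{147} = 3 \cdot \frac{10741}{17} \cdot \frac{1}{147} = 3 \cdot \frac{10741}{2499} = \frac{10741}{833}$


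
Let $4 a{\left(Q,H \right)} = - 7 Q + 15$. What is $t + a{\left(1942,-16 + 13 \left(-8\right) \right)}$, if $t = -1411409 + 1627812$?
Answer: $\frac{852033}{4} \approx 2.1301 \cdot 10^{5}$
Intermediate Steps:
$a{\left(Q,H \right)} = \frac{15}{4} - \frac{7 Q}{4}$ ($a{\left(Q,H \right)} = \frac{- 7 Q + 15}{4} = \frac{15 - 7 Q}{4} = \frac{15}{4} - \frac{7 Q}{4}$)
$t = 216403$
$t + a{\left(1942,-16 + 13 \left(-8\right) \right)} = 216403 + \left(\frac{15}{4} - \frac{6797}{2}\right) = 216403 - \frac{13579}{4} = \frac{852033}{4}$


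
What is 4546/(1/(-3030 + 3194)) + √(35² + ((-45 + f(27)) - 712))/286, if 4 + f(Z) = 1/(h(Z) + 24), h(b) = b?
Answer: 745544 + √1206915/14586 ≈ 7.4554e+5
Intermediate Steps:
f(Z) = -4 + 1/(24 + Z) (f(Z) = -4 + 1/(Z + 24) = -4 + 1/(24 + Z))
4546/(1/(-3030 + 3194)) + √(35² + ((-45 + f(27)) - 712))/286 = 4546/(1/(-3030 + 3194)) + √(35² + ((-45 + (-95 - 4*27)/(24 + 27)) - 712))/286 = 4546/(1/164) + √(1225 + ((-45 + (-95 - 108)/51) - 712))*(1/286) = 4546/(1/164) + √(1225 + ((-45 + (1/51)*(-203)) - 712))*(1/286) = 4546*164 + √(1225 + ((-45 - 203/51) - 712))*(1/286) = 745544 + √(1225 + (-2498/51 - 712))*(1/286) = 745544 + √(1225 - 38810/51)*(1/286) = 745544 + √(23665/51)*(1/286) = 745544 + (√1206915/51)*(1/286) = 745544 + √1206915/14586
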